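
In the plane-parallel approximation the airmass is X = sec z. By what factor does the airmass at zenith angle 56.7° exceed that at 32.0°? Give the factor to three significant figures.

X(56.7°)/X(32.0°) = sec 56.7° / sec 32.0° = cos 32.0° / cos 56.7° = 0.8480/0.5490 = 1.5447.

1.54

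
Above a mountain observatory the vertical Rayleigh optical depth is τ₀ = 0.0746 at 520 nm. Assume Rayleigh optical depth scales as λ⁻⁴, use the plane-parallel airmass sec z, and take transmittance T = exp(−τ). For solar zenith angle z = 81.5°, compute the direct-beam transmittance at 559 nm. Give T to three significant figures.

sec 81.5° = 6.7655.
τ = 0.0746 × (520/559)⁴ × 6.7655 = 0.0746 × 0.7488 × 6.7655 = 0.3779.
T = exp(−0.3779) = 0.6853.

0.685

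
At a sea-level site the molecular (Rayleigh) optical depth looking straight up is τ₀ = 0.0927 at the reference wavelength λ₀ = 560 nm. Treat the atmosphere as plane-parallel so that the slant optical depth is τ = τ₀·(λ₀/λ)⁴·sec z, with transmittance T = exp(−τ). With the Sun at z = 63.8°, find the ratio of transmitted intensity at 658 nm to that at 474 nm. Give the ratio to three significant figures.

Airmass: sec 63.8° = 2.2650.
τ(658 nm) = 0.0927 × (560/658)⁴ × 2.2650 = 0.0927 × 0.5246 × 2.2650 = 0.1102.
τ(474 nm) = 0.0927 × (560/474)⁴ × 2.2650 = 0.0927 × 1.9482 × 2.2650 = 0.4091.
T(658)/T(474) = exp(τ_B − τ_A) = exp(0.2989) = 1.3484.

1.35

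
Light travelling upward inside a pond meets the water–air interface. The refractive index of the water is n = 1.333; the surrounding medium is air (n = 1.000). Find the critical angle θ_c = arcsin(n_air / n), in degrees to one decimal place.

48.6°

sin θ_c = n_air / n = 1.000 / 1.333 = 0.7502.
θ_c = arcsin(0.7502) = 48.61°.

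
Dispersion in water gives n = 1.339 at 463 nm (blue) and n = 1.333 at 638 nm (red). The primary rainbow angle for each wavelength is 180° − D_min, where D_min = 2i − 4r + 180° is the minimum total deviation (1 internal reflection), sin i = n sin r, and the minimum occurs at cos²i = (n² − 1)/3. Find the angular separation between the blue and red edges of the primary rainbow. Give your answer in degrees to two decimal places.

0.86°

At 463 nm (n = 1.339): cos²i = 0.26431 → i = 59.062°, r = 39.834°, D_min = 138.786°, rainbow angle = 41.214°.
At 638 nm (n = 1.333): cos²i = 0.25896 → i = 59.410°, r = 40.225°, D_min = 137.922°, rainbow angle = 42.078°.
Angular width = |41.214° − 42.078°| = 0.865°.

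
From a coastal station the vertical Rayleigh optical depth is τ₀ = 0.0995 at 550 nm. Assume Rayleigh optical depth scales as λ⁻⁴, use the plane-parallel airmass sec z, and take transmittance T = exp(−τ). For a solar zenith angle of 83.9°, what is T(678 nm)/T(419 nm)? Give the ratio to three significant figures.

Airmass: sec 83.9° = 9.4105.
τ(678 nm) = 0.0995 × (550/678)⁴ × 9.4105 = 0.0995 × 0.4330 × 9.4105 = 0.4055.
τ(419 nm) = 0.0995 × (550/419)⁴ × 9.4105 = 0.0995 × 2.9689 × 9.4105 = 2.7799.
T(678)/T(419) = exp(τ_B − τ_A) = exp(2.3744) = 10.7449.

10.7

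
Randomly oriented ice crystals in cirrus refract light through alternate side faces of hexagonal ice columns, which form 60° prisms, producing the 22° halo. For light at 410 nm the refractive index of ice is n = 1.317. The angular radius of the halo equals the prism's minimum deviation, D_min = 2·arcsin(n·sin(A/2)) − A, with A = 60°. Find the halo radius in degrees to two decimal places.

n·sin(A/2) = 1.317 × sin 30° = 1.317 × 0.5000 = 0.6585.
D_min = 2·arcsin(0.6585) − 60° = 2 × 41.186° − 60° = 22.371°.

22.37°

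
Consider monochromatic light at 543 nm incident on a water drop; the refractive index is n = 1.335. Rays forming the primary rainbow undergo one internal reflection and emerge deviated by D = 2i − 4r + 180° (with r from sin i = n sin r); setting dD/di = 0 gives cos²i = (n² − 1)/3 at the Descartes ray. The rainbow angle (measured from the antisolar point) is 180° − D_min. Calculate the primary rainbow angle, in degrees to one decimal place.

41.8°

cos²i = (1.78222 − 1)/3 = 0.26074; i = arccos(0.51063) = 59.294°.
sin r = sin 59.294°/1.335 = 0.64405; r = 40.094°.
D_min = 2·59.294° − 4·40.094° + 180° = 138.212°.
Rainbow angle = 180° − D_min = 41.788°.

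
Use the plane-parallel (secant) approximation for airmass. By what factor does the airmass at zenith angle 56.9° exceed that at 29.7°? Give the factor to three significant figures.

X(56.9°)/X(29.7°) = sec 56.9° / sec 29.7° = cos 29.7° / cos 56.9° = 0.8686/0.5461 = 1.5906.

1.59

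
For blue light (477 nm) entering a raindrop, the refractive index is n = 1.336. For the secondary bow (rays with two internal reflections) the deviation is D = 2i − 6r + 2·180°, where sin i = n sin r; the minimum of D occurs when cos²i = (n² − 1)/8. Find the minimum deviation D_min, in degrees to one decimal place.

cos²i = (1.78490 − 1)/8 = 0.09811; i = arccos(0.31323) = 71.746°.
sin r = sin 71.746°/1.336 = 0.71084; r = 45.303°.
D_min = 2·71.746° − 6·45.303° + 360° = 231.674°.

231.7°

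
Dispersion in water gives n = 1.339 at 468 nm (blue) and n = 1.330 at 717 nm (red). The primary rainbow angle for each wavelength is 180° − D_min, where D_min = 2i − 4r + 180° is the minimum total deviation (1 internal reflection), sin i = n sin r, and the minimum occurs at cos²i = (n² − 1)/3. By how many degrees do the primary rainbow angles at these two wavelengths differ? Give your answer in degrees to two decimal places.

At 468 nm (n = 1.339): cos²i = 0.26431 → i = 59.062°, r = 39.834°, D_min = 138.786°, rainbow angle = 41.214°.
At 717 nm (n = 1.330): cos²i = 0.25630 → i = 59.585°, r = 40.422°, D_min = 137.484°, rainbow angle = 42.516°.
Angular width = |41.214° − 42.516°| = 1.303°.

1.30°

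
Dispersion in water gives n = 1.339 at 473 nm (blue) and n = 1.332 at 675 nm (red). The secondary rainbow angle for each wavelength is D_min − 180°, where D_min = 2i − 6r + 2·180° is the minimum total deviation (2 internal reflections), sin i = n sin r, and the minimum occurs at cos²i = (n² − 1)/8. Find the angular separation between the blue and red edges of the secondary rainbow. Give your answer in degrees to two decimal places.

At 473 nm (n = 1.339): cos²i = 0.09912 → i = 71.650°, r = 45.141°, D_min = 232.451°, rainbow angle = 52.451°.
At 675 nm (n = 1.332): cos²i = 0.09678 → i = 71.875°, r = 45.520°, D_min = 230.628°, rainbow angle = 50.628°.
Angular width = |52.451° − 50.628°| = 1.823°.

1.82°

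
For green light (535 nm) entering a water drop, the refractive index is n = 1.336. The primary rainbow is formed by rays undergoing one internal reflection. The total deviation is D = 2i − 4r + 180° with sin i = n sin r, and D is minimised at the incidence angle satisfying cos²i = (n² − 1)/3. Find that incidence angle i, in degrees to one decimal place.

cos²i = (1.336² − 1)/3 = (1.78490 − 1)/3 = 0.26163.
cos i = 0.51150, so i = 59.236°.

59.2°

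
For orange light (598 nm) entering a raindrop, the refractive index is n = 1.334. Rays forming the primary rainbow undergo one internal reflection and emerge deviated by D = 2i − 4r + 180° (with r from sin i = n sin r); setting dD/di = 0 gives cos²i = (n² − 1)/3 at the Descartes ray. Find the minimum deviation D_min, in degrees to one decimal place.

138.1°

cos²i = (1.77956 − 1)/3 = 0.25985; i = arccos(0.50976) = 59.352°.
sin r = sin 59.352°/1.334 = 0.64492; r = 40.159°.
D_min = 2·59.352° − 4·40.159° + 180° = 138.067°.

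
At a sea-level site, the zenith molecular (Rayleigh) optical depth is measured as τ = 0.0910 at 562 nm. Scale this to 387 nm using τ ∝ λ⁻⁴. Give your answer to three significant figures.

0.405

τ(387 nm) = τ(562 nm) × (562/387)⁴ = 0.0910 × (1.4522)⁴ = 0.0910 × 4.4474 = 0.4047.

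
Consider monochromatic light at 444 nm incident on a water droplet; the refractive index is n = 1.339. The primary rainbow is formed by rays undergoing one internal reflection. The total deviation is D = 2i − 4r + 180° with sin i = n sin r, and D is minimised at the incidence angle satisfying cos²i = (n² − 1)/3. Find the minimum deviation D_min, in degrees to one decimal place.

cos²i = (1.79292 − 1)/3 = 0.26431; i = arccos(0.51411) = 59.062°.
sin r = sin 59.062°/1.339 = 0.64057; r = 39.834°.
D_min = 2·59.062° − 4·39.834° + 180° = 138.786°.

138.8°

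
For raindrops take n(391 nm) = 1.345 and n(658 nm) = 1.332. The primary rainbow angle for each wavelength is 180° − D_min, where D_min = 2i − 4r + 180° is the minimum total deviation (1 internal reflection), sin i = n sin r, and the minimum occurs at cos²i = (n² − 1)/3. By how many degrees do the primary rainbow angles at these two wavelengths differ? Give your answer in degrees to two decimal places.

1.86°

At 391 nm (n = 1.345): cos²i = 0.26967 → i = 58.715°, r = 39.448°, D_min = 139.635°, rainbow angle = 40.365°.
At 658 nm (n = 1.332): cos²i = 0.25807 → i = 59.469°, r = 40.290°, D_min = 137.776°, rainbow angle = 42.224°.
Angular width = |40.365° − 42.224°| = 1.859°.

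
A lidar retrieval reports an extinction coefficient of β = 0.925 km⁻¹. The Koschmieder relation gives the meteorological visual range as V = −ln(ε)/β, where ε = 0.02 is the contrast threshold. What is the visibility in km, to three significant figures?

V = −ln(0.02) / 0.925 = 3.912 / 0.925 = 4.2292 km.

4.23 km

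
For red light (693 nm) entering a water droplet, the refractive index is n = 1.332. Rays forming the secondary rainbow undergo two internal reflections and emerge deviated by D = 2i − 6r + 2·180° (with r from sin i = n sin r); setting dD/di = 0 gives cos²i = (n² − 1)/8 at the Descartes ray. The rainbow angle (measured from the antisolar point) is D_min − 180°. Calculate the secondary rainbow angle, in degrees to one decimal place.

50.6°

cos²i = (1.77422 − 1)/8 = 0.09678; i = arccos(0.31109) = 71.875°.
sin r = sin 71.875°/1.332 = 0.71350; r = 45.520°.
D_min = 2·71.875° − 6·45.520° + 360° = 230.628°.
Rainbow angle = D_min − 180° = 50.628°.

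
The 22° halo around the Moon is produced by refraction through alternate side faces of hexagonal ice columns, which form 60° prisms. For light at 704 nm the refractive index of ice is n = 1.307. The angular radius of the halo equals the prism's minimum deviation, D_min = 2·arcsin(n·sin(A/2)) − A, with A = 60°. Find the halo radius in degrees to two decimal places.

21.61°

n·sin(A/2) = 1.307 × sin 30° = 1.307 × 0.5000 = 0.6535.
D_min = 2·arcsin(0.6535) − 60° = 2 × 40.806° − 60° = 21.612°.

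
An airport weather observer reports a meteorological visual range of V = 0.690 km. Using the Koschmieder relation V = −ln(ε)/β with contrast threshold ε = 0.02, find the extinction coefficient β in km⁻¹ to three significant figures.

β = −ln(0.02) / V = 3.912 / 0.690 = 5.6696 km⁻¹.

5.67 km⁻¹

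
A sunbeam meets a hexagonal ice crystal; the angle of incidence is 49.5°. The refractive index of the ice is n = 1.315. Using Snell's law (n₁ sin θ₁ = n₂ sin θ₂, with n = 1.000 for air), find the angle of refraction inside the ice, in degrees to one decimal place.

35.3°

Snell: sin θ_r = sin θ_i / n = sin 49.5° / 1.315 = 0.7604 / 1.315 = 0.5783.
θ_r = arcsin(0.5783) = 35.33°.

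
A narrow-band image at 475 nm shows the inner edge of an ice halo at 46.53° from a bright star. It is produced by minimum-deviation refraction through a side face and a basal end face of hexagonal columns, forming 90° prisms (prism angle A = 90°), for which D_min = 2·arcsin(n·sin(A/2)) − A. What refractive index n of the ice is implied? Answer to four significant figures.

1.314

Rearranging: n = sin((D_min + A)/2) / sin(A/2).
(D_min + A)/2 = (46.53° + 90°)/2 = 68.265°.
n = sin 68.265° / sin 45° = 0.9289 / 0.7071 = 1.3137.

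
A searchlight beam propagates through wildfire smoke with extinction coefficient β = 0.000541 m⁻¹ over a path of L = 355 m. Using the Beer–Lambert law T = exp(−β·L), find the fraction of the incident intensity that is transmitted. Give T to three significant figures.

τ = β·L = 0.000541 × 355 = 0.1921.
T = exp(−0.1921) = 0.8253.

0.825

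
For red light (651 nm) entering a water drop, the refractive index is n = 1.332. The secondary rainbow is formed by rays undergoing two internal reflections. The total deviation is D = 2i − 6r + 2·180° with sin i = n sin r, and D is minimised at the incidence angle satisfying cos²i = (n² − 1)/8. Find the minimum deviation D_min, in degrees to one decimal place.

cos²i = (1.77422 − 1)/8 = 0.09678; i = arccos(0.31109) = 71.875°.
sin r = sin 71.875°/1.332 = 0.71350; r = 45.520°.
D_min = 2·71.875° − 6·45.520° + 360° = 230.628°.

230.6°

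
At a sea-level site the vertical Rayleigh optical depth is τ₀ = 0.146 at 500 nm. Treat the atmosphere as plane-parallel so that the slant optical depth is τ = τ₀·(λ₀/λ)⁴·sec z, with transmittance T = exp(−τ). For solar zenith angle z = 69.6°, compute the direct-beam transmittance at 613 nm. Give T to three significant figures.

sec 69.6° = 2.8688.
τ = 0.146 × (500/613)⁴ × 2.8688 = 0.146 × 0.4426 × 2.8688 = 0.1854.
T = exp(−0.1854) = 0.8308.

0.831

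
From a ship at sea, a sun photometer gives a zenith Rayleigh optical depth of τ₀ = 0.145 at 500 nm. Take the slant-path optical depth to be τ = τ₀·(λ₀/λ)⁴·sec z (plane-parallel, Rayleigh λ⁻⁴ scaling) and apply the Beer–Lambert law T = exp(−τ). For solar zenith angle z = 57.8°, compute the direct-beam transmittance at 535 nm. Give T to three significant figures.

sec 57.8° = 1.8766.
τ = 0.145 × (500/535)⁴ × 1.8766 = 0.145 × 0.7629 × 1.8766 = 0.2076.
T = exp(−0.2076) = 0.8125.

0.813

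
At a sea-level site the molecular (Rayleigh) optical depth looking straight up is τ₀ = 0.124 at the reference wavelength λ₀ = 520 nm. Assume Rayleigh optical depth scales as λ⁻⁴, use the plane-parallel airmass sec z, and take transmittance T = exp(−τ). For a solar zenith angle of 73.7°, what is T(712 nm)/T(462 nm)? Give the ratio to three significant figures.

1.79

Airmass: sec 73.7° = 3.5629.
τ(712 nm) = 0.124 × (520/712)⁴ × 3.5629 = 0.124 × 0.2845 × 3.5629 = 0.1257.
τ(462 nm) = 0.124 × (520/462)⁴ × 3.5629 = 0.124 × 1.6049 × 3.5629 = 0.7090.
T(712)/T(462) = exp(τ_B − τ_A) = exp(0.5834) = 1.7920.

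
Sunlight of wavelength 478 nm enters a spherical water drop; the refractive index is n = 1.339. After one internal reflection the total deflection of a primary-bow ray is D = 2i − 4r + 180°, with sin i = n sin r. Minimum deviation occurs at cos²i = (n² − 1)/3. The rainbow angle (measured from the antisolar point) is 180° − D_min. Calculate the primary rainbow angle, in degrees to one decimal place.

41.2°

cos²i = (1.79292 − 1)/3 = 0.26431; i = arccos(0.51411) = 59.062°.
sin r = sin 59.062°/1.339 = 0.64057; r = 39.834°.
D_min = 2·59.062° − 4·39.834° + 180° = 138.786°.
Rainbow angle = 180° − D_min = 41.214°.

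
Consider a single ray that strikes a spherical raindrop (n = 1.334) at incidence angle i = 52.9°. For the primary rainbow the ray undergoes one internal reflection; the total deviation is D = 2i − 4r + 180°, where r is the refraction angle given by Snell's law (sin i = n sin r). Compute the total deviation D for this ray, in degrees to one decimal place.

sin r = sin 52.9° / 1.334 = 0.7976/1.334 = 0.5979; r = 36.72°.
D = 2·52.9° − 4·36.72° + 180° = 105.80° − 146.88° + 180° = 138.92°.

138.9°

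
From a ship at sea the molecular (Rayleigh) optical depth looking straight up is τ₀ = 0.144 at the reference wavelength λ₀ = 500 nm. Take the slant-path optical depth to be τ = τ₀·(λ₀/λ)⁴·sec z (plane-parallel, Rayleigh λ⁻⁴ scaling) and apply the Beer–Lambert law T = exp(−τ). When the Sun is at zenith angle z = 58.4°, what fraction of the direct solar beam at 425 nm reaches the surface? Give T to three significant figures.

0.591

sec 58.4° = 1.9084.
τ = 0.144 × (500/425)⁴ × 1.9084 = 0.144 × 1.9157 × 1.9084 = 0.5265.
T = exp(−0.5265) = 0.5907.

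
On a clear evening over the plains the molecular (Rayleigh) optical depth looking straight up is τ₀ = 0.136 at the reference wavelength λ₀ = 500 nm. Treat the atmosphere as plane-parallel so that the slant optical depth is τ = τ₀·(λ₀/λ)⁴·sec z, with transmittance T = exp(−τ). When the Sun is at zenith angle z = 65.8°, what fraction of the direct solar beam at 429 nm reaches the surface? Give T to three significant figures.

sec 65.8° = 2.4395.
τ = 0.136 × (500/429)⁴ × 2.4395 = 0.136 × 1.8452 × 2.4395 = 0.6122.
T = exp(−0.6122) = 0.5422.

0.542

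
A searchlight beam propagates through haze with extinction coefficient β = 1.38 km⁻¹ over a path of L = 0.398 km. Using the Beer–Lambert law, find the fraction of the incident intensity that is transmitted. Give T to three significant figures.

0.577

τ = β·L = 1.38 × 0.398 = 0.5492.
T = exp(−0.5492) = 0.5774.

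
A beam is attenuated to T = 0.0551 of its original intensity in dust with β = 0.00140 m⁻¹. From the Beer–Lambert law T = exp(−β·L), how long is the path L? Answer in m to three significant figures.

Beer–Lambert: T = exp(−βL) ⇒ L = −ln(T)/β = −ln(0.0551)/0.00140 = 2.8986/0.00140 = 2070 m.

2070 m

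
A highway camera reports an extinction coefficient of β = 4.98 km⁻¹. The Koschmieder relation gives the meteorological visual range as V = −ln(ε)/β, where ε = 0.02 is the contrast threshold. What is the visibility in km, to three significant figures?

V = −ln(0.02) / 4.98 = 3.912 / 4.98 = 0.7855 km.

0.786 km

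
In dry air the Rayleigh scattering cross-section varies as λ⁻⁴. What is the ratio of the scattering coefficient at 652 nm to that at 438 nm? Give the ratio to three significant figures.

Rayleigh scattering ∝ λ⁻⁴, so the ratio of coefficients is the inverse fourth power of the wavelength ratio.
σ(652)/σ(438) = (438/652)⁴ = (0.6718)⁴ = 0.2037.

0.204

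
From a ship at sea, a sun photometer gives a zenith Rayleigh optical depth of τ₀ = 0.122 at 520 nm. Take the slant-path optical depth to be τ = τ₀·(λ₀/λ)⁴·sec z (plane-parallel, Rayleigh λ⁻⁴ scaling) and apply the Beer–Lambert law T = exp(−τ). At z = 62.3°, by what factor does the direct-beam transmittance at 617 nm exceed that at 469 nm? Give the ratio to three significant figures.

1.30

Airmass: sec 62.3° = 2.1513.
τ(617 nm) = 0.122 × (520/617)⁴ × 2.1513 = 0.122 × 0.5045 × 2.1513 = 0.1324.
τ(469 nm) = 0.122 × (520/469)⁴ × 2.1513 = 0.122 × 1.5112 × 2.1513 = 0.3966.
T(617)/T(469) = exp(τ_B − τ_A) = exp(0.2642) = 1.3024.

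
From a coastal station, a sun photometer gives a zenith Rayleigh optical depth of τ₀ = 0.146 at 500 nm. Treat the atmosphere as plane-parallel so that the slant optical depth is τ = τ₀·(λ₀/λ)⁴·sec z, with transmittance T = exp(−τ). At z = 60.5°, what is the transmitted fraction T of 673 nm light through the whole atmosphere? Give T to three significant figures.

sec 60.5° = 2.0308.
τ = 0.146 × (500/673)⁴ × 2.0308 = 0.146 × 0.3047 × 2.0308 = 0.0903.
T = exp(−0.0903) = 0.9136.

0.914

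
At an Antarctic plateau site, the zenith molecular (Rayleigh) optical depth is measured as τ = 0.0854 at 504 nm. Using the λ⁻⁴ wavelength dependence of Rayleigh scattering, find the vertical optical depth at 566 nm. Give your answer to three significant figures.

0.0537

τ(566 nm) = τ(504 nm) × (504/566)⁴ = 0.0854 × (0.8905)⁴ = 0.0854 × 0.6287 = 0.0537.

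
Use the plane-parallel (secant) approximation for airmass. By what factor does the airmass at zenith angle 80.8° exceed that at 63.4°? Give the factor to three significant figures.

X(80.8°)/X(63.4°) = sec 80.8° / sec 63.4° = cos 63.4° / cos 80.8° = 0.4478/0.1599 = 2.8006.

2.80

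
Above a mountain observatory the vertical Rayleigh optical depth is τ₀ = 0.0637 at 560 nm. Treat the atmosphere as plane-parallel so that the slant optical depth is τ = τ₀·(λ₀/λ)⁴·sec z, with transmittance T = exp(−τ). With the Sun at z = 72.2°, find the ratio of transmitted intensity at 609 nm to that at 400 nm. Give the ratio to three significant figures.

Airmass: sec 72.2° = 3.2712.
τ(609 nm) = 0.0637 × (560/609)⁴ × 3.2712 = 0.0637 × 0.7150 × 3.2712 = 0.1490.
τ(400 nm) = 0.0637 × (560/400)⁴ × 3.2712 = 0.0637 × 3.8416 × 3.2712 = 0.8005.
T(609)/T(400) = exp(τ_B − τ_A) = exp(0.6515) = 1.9185.

1.92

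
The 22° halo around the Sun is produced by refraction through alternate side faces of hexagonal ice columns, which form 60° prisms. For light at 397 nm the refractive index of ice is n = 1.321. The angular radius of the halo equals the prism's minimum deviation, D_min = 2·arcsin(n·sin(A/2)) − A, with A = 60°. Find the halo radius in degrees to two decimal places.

22.68°

n·sin(A/2) = 1.321 × sin 30° = 1.321 × 0.5000 = 0.6605.
D_min = 2·arcsin(0.6605) − 60° = 2 × 41.338° − 60° = 22.676°.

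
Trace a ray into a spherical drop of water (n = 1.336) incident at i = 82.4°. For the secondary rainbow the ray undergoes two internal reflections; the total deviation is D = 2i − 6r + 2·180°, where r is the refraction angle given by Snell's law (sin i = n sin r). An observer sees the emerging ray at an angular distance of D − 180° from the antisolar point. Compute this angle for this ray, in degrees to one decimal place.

57.4°

sin r = sin 82.4° / 1.336 = 0.9912/1.336 = 0.7419; r = 47.90°.
D = 2·82.4° − 6·47.90° + 2·180° = 164.80° − 287.38° + 360° = 237.42°.
Angle from antisolar point = D − 180° = 57.42°.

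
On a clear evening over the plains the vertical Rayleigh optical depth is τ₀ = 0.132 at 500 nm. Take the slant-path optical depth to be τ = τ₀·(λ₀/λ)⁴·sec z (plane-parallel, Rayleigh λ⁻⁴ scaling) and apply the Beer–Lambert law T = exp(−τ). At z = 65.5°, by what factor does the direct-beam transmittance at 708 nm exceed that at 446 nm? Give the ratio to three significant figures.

Airmass: sec 65.5° = 2.4114.
τ(708 nm) = 0.132 × (500/708)⁴ × 2.4114 = 0.132 × 0.2487 × 2.4114 = 0.0792.
τ(446 nm) = 0.132 × (500/446)⁴ × 2.4114 = 0.132 × 1.5796 × 2.4114 = 0.5028.
T(708)/T(446) = exp(τ_B − τ_A) = exp(0.4236) = 1.5275.

1.53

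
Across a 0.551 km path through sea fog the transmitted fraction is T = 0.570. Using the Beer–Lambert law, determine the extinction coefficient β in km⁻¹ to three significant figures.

Beer–Lambert: T = exp(−βL) ⇒ β = −ln(T)/L = −ln(0.570)/0.551 = 0.5621/0.551 = 1.02 km⁻¹.

1.02 km⁻¹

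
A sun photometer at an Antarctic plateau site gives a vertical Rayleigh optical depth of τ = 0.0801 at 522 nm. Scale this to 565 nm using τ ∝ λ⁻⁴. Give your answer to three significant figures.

0.0584

τ(565 nm) = τ(522 nm) × (522/565)⁴ = 0.0801 × (0.9239)⁴ = 0.0801 × 0.7286 = 0.0584.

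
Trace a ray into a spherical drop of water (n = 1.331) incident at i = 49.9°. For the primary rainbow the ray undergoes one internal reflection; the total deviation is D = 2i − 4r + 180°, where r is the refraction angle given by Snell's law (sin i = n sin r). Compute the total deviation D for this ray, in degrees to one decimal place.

sin r = sin 49.9° / 1.331 = 0.7649/1.331 = 0.5747; r = 35.08°.
D = 2·49.9° − 4·35.08° + 180° = 99.80° − 140.31° + 180° = 139.49°.

139.5°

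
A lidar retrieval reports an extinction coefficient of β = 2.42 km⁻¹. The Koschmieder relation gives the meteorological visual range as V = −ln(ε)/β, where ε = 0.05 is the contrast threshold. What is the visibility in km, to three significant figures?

1.24 km

V = −ln(0.05) / 2.42 = 2.996 / 2.42 = 1.2379 km.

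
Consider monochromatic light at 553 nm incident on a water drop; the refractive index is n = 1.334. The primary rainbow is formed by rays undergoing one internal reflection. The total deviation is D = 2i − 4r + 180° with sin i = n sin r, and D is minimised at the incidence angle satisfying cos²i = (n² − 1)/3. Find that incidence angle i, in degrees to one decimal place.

59.4°

cos²i = (1.334² − 1)/3 = (1.77956 − 1)/3 = 0.25985.
cos i = 0.50976, so i = 59.352°.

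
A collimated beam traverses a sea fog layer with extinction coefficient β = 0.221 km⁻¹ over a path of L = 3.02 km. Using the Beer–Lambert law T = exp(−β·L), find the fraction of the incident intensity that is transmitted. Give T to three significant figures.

0.513

τ = β·L = 0.221 × 3.02 = 0.6674.
T = exp(−0.6674) = 0.5130.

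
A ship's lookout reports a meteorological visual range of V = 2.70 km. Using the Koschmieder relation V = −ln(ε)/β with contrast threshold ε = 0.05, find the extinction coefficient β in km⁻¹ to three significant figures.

β = −ln(0.05) / V = 2.996 / 2.70 = 1.1095 km⁻¹.

1.11 km⁻¹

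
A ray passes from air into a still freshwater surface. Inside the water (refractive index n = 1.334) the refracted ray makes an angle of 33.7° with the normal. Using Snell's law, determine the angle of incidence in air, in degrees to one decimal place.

Snell: sin θ_i = n · sin θ_r = 1.334 × sin 33.7° = 1.334 × 0.5548 = 0.7402.
θ_i = arcsin(0.7402) = 47.75°.

47.7°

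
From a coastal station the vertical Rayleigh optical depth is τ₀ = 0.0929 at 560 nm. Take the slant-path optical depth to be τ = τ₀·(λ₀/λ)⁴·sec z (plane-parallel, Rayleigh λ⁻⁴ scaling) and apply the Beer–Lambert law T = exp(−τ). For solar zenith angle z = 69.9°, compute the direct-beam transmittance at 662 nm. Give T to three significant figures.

sec 69.9° = 2.9099.
τ = 0.0929 × (560/662)⁴ × 2.9099 = 0.0929 × 0.5121 × 2.9099 = 0.1384.
T = exp(−0.1384) = 0.8707.

0.871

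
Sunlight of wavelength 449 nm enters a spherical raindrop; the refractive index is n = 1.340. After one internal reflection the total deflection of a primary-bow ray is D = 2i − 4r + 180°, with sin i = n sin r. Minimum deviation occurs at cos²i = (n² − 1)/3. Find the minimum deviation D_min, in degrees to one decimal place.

138.9°

cos²i = (1.79560 − 1)/3 = 0.26520; i = arccos(0.51498) = 59.004°.
sin r = sin 59.004°/1.340 = 0.63971; r = 39.770°.
D_min = 2·59.004° − 4·39.770° + 180° = 138.929°.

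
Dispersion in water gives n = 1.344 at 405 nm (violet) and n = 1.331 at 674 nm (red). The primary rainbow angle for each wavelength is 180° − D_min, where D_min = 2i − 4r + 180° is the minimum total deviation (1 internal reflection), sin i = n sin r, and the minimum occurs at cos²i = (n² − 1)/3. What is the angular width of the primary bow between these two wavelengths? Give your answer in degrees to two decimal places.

At 405 nm (n = 1.344): cos²i = 0.26878 → i = 58.772°, r = 39.512°, D_min = 139.495°, rainbow angle = 40.505°.
At 674 nm (n = 1.331): cos²i = 0.25719 → i = 59.527°, r = 40.356°, D_min = 137.630°, rainbow angle = 42.370°.
Angular width = |40.505° − 42.370°| = 1.865°.

1.86°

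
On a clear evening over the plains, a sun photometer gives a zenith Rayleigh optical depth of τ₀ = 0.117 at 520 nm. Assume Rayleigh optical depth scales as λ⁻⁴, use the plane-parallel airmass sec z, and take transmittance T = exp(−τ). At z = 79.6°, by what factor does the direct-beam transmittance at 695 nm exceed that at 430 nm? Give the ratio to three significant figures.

Airmass: sec 79.6° = 5.5396.
τ(695 nm) = 0.117 × (520/695)⁴ × 5.5396 = 0.117 × 0.3134 × 5.5396 = 0.2031.
τ(430 nm) = 0.117 × (520/430)⁴ × 5.5396 = 0.117 × 2.1386 × 5.5396 = 1.3861.
T(695)/T(430) = exp(τ_B − τ_A) = exp(1.1830) = 3.2642.

3.26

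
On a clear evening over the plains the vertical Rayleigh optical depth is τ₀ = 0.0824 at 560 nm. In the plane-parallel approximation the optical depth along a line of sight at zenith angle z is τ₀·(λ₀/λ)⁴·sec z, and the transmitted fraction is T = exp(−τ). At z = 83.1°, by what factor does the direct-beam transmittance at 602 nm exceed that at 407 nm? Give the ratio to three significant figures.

6.99

Airmass: sec 83.1° = 8.3238.
τ(602 nm) = 0.0824 × (560/602)⁴ × 8.3238 = 0.0824 × 0.7488 × 8.3238 = 0.5136.
τ(407 nm) = 0.0824 × (560/407)⁴ × 8.3238 = 0.0824 × 3.5841 × 8.3238 = 2.4582.
T(602)/T(407) = exp(τ_B − τ_A) = exp(1.9447) = 6.9912.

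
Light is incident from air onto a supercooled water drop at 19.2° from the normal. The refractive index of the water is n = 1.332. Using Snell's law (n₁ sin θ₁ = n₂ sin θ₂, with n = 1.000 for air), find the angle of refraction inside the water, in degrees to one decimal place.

Snell: sin θ_r = sin θ_i / n = sin 19.2° / 1.332 = 0.3289 / 1.332 = 0.2469.
θ_r = arcsin(0.2469) = 14.29°.

14.3°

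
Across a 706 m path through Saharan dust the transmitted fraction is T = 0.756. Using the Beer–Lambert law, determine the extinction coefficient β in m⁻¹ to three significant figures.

0.000396 m⁻¹

Beer–Lambert: T = exp(−βL) ⇒ β = −ln(T)/L = −ln(0.756)/706 = 0.2797/706 = 0.0003962 m⁻¹.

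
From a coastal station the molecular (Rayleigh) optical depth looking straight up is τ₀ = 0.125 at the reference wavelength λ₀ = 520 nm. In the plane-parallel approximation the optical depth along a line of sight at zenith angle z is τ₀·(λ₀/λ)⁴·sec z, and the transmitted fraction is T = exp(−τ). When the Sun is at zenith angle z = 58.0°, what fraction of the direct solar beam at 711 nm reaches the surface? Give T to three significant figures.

0.935

sec 58.0° = 1.8871.
τ = 0.125 × (520/711)⁴ × 1.8871 = 0.125 × 0.2861 × 1.8871 = 0.0675.
T = exp(−0.0675) = 0.9347.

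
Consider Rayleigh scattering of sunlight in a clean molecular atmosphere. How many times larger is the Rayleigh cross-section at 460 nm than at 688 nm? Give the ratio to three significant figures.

Rayleigh scattering ∝ λ⁻⁴, so the ratio of coefficients is the inverse fourth power of the wavelength ratio.
σ(460)/σ(688) = (688/460)⁴ = (1.4957)⁴ = 5.004.

5.00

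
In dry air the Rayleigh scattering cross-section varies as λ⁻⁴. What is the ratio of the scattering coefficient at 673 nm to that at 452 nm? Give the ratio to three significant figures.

Rayleigh scattering ∝ λ⁻⁴, so the ratio of coefficients is the inverse fourth power of the wavelength ratio.
σ(673)/σ(452) = (452/673)⁴ = (0.6716)⁴ = 0.2035.

0.203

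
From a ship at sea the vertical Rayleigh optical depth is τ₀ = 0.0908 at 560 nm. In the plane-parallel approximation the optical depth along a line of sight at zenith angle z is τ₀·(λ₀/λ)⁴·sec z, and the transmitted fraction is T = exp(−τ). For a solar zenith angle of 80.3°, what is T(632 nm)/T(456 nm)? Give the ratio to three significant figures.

Airmass: sec 80.3° = 5.9351.
τ(632 nm) = 0.0908 × (560/632)⁴ × 5.9351 = 0.0908 × 0.6164 × 5.9351 = 0.3322.
τ(456 nm) = 0.0908 × (560/456)⁴ × 5.9351 = 0.0908 × 2.2745 × 5.9351 = 1.2258.
T(632)/T(456) = exp(τ_B − τ_A) = exp(0.8936) = 2.4438.

2.44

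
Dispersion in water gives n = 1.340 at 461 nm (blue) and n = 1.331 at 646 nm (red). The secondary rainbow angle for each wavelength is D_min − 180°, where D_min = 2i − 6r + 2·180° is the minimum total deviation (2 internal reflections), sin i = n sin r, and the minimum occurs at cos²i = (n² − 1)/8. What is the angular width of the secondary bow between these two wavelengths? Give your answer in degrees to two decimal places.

2.34°

At 461 nm (n = 1.340): cos²i = 0.09945 → i = 71.618°, r = 45.088°, D_min = 232.709°, rainbow angle = 52.709°.
At 646 nm (n = 1.331): cos²i = 0.09645 → i = 71.907°, r = 45.575°, D_min = 230.365°, rainbow angle = 50.365°.
Angular width = |52.709° − 50.365°| = 2.344°.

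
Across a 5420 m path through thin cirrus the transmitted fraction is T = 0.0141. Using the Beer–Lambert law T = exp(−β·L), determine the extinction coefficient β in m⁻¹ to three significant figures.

0.000786 m⁻¹

Beer–Lambert: T = exp(−βL) ⇒ β = −ln(T)/L = −ln(0.0141)/5420 = 4.2616/5420 = 0.0007863 m⁻¹.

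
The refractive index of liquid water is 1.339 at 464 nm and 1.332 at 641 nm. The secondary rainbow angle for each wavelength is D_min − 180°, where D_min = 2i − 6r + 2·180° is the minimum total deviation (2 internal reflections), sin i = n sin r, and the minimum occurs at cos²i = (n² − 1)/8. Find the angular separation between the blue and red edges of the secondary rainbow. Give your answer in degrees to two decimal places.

1.82°

At 464 nm (n = 1.339): cos²i = 0.09912 → i = 71.650°, r = 45.141°, D_min = 232.451°, rainbow angle = 52.451°.
At 641 nm (n = 1.332): cos²i = 0.09678 → i = 71.875°, r = 45.520°, D_min = 230.628°, rainbow angle = 50.628°.
Angular width = |52.451° − 50.628°| = 1.823°.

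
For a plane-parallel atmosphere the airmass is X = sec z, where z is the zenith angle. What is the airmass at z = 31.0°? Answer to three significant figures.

1.17

X = sec z = 1/cos 31.0° = 1/0.8572 = 1.1666.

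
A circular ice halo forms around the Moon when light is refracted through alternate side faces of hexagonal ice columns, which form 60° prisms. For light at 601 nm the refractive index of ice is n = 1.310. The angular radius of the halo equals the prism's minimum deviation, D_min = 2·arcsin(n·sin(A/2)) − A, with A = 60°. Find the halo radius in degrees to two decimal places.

n·sin(A/2) = 1.310 × sin 30° = 1.310 × 0.5000 = 0.6550.
D_min = 2·arcsin(0.6550) − 60° = 2 × 40.920° − 60° = 21.839°.

21.84°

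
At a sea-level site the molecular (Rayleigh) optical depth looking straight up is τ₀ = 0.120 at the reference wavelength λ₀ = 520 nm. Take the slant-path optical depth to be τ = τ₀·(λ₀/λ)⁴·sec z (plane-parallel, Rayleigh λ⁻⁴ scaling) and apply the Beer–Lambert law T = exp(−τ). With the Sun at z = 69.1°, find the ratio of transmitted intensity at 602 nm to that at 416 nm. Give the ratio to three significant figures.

1.89

Airmass: sec 69.1° = 2.8032.
τ(602 nm) = 0.120 × (520/602)⁴ × 2.8032 = 0.120 × 0.5567 × 2.8032 = 0.1873.
τ(416 nm) = 0.120 × (520/416)⁴ × 2.8032 = 0.120 × 2.4414 × 2.8032 = 0.8212.
T(602)/T(416) = exp(τ_B − τ_A) = exp(0.6340) = 1.8851.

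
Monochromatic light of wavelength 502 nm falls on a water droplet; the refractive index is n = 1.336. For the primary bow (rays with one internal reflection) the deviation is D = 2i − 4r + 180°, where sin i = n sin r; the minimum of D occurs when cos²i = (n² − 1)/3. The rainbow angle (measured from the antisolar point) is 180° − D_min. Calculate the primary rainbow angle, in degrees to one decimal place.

cos²i = (1.78490 − 1)/3 = 0.26163; i = arccos(0.51150) = 59.236°.
sin r = sin 59.236°/1.336 = 0.64318; r = 40.029°.
D_min = 2·59.236° − 4·40.029° + 180° = 138.356°.
Rainbow angle = 180° − D_min = 41.644°.

41.6°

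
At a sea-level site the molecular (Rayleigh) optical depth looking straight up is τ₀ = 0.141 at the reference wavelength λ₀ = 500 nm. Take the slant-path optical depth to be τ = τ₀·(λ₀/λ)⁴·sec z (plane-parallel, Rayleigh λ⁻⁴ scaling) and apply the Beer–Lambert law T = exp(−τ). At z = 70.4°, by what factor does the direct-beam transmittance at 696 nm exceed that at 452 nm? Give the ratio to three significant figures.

1.68

Airmass: sec 70.4° = 2.9811.
τ(696 nm) = 0.141 × (500/696)⁴ × 2.9811 = 0.141 × 0.2663 × 2.9811 = 0.1120.
τ(452 nm) = 0.141 × (500/452)⁴ × 2.9811 = 0.141 × 1.4974 × 2.9811 = 0.6294.
T(696)/T(452) = exp(τ_B − τ_A) = exp(0.5174) = 1.6777.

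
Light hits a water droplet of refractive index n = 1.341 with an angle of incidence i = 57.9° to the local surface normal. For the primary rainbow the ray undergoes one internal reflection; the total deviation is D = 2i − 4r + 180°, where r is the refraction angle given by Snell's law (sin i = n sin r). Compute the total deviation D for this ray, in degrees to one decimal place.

139.1°

sin r = sin 57.9° / 1.341 = 0.8471/1.341 = 0.6317; r = 39.18°.
D = 2·57.9° − 4·39.18° + 180° = 115.80° − 156.71° + 180° = 139.09°.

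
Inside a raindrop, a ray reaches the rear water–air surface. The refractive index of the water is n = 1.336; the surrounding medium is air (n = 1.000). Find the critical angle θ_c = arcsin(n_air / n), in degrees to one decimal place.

sin θ_c = n_air / n = 1.000 / 1.336 = 0.7485.
θ_c = arcsin(0.7485) = 48.46°.

48.5°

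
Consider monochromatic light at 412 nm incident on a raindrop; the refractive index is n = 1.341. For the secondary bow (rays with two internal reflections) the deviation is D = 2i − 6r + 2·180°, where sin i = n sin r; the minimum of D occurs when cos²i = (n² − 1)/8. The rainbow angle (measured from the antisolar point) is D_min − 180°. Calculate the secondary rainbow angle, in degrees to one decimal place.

53.0°

cos²i = (1.79828 − 1)/8 = 0.09979; i = arccos(0.31589) = 71.586°.
sin r = sin 71.586°/1.341 = 0.70753; r = 45.034°.
D_min = 2·71.586° − 6·45.034° + 360° = 232.966°.
Rainbow angle = D_min − 180° = 52.966°.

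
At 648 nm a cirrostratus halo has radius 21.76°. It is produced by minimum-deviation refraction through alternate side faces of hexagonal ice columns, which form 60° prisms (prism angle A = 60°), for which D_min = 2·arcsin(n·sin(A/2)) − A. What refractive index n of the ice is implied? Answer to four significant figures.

1.309

Rearranging: n = sin((D_min + A)/2) / sin(A/2).
(D_min + A)/2 = (21.76° + 60°)/2 = 40.880°.
n = sin 40.880° / sin 30° = 0.6545 / 0.5000 = 1.3090.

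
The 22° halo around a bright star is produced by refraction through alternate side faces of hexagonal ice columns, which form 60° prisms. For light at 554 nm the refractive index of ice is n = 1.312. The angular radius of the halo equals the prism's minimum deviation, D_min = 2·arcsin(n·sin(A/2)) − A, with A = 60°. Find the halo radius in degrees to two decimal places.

n·sin(A/2) = 1.312 × sin 30° = 1.312 × 0.5000 = 0.6560.
D_min = 2·arcsin(0.6560) − 60° = 2 × 40.996° − 60° = 21.991°.

21.99°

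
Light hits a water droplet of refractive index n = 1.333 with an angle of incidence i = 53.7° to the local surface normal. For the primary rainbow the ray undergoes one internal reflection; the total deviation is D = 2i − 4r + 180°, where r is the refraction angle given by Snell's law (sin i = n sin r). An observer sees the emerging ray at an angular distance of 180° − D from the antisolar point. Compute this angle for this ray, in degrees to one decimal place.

41.4°

sin r = sin 53.7° / 1.333 = 0.8059/1.333 = 0.6046; r = 37.20°.
D = 2·53.7° − 4·37.20° + 180° = 107.40° − 148.80° + 180° = 138.60°.
Angle from antisolar point = 180° − D = 41.40°.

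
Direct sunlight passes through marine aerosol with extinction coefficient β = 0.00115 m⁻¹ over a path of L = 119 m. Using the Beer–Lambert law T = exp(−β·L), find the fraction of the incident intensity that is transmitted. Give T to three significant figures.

0.872

τ = β·L = 0.00115 × 119 = 0.1368.
T = exp(−0.1368) = 0.8721.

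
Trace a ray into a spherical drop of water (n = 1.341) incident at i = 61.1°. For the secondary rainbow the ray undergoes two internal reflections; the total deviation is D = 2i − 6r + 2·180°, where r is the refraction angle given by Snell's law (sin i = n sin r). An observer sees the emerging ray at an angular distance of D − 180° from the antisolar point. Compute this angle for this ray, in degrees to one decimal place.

57.7°

sin r = sin 61.1° / 1.341 = 0.8755/1.341 = 0.6528; r = 40.76°.
D = 2·61.1° − 6·40.76° + 2·180° = 122.20° − 244.54° + 360° = 237.66°.
Angle from antisolar point = D − 180° = 57.66°.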